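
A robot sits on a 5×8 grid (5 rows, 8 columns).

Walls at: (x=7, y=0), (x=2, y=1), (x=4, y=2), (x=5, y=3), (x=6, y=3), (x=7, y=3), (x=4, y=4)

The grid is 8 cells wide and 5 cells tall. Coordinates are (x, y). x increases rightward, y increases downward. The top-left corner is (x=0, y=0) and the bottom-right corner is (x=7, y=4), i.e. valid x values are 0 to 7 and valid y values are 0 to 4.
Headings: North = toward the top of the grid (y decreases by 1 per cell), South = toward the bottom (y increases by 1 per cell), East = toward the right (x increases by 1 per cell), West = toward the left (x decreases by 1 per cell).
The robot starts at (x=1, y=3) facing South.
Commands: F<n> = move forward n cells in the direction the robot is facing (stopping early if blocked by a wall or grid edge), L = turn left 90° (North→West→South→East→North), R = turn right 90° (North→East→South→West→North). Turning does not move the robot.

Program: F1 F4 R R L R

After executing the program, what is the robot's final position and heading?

Start: (x=1, y=3), facing South
  F1: move forward 1, now at (x=1, y=4)
  F4: move forward 0/4 (blocked), now at (x=1, y=4)
  R: turn right, now facing West
  R: turn right, now facing North
  L: turn left, now facing West
  R: turn right, now facing North
Final: (x=1, y=4), facing North

Answer: Final position: (x=1, y=4), facing North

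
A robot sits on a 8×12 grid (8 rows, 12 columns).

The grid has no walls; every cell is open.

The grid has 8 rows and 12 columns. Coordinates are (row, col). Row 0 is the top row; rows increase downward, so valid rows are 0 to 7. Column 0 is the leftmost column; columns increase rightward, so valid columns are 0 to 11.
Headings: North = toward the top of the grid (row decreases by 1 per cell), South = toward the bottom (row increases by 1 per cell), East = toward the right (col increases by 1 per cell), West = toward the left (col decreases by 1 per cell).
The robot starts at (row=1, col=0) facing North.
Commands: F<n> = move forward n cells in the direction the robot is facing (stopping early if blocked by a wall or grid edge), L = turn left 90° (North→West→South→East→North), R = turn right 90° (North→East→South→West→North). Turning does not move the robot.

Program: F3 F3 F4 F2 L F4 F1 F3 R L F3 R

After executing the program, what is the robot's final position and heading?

Answer: Final position: (row=0, col=0), facing North

Derivation:
Start: (row=1, col=0), facing North
  F3: move forward 1/3 (blocked), now at (row=0, col=0)
  F3: move forward 0/3 (blocked), now at (row=0, col=0)
  F4: move forward 0/4 (blocked), now at (row=0, col=0)
  F2: move forward 0/2 (blocked), now at (row=0, col=0)
  L: turn left, now facing West
  F4: move forward 0/4 (blocked), now at (row=0, col=0)
  F1: move forward 0/1 (blocked), now at (row=0, col=0)
  F3: move forward 0/3 (blocked), now at (row=0, col=0)
  R: turn right, now facing North
  L: turn left, now facing West
  F3: move forward 0/3 (blocked), now at (row=0, col=0)
  R: turn right, now facing North
Final: (row=0, col=0), facing North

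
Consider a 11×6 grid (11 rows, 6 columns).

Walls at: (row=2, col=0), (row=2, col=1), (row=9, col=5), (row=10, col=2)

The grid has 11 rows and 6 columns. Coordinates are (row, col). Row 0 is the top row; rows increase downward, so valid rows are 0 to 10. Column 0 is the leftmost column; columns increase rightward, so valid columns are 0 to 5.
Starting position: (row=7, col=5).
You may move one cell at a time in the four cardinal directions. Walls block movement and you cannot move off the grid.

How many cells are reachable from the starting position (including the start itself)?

BFS flood-fill from (row=7, col=5):
  Distance 0: (row=7, col=5)
  Distance 1: (row=6, col=5), (row=7, col=4), (row=8, col=5)
  Distance 2: (row=5, col=5), (row=6, col=4), (row=7, col=3), (row=8, col=4)
  Distance 3: (row=4, col=5), (row=5, col=4), (row=6, col=3), (row=7, col=2), (row=8, col=3), (row=9, col=4)
  Distance 4: (row=3, col=5), (row=4, col=4), (row=5, col=3), (row=6, col=2), (row=7, col=1), (row=8, col=2), (row=9, col=3), (row=10, col=4)
  Distance 5: (row=2, col=5), (row=3, col=4), (row=4, col=3), (row=5, col=2), (row=6, col=1), (row=7, col=0), (row=8, col=1), (row=9, col=2), (row=10, col=3), (row=10, col=5)
  Distance 6: (row=1, col=5), (row=2, col=4), (row=3, col=3), (row=4, col=2), (row=5, col=1), (row=6, col=0), (row=8, col=0), (row=9, col=1)
  Distance 7: (row=0, col=5), (row=1, col=4), (row=2, col=3), (row=3, col=2), (row=4, col=1), (row=5, col=0), (row=9, col=0), (row=10, col=1)
  Distance 8: (row=0, col=4), (row=1, col=3), (row=2, col=2), (row=3, col=1), (row=4, col=0), (row=10, col=0)
  Distance 9: (row=0, col=3), (row=1, col=2), (row=3, col=0)
  Distance 10: (row=0, col=2), (row=1, col=1)
  Distance 11: (row=0, col=1), (row=1, col=0)
  Distance 12: (row=0, col=0)
Total reachable: 62 (grid has 62 open cells total)

Answer: Reachable cells: 62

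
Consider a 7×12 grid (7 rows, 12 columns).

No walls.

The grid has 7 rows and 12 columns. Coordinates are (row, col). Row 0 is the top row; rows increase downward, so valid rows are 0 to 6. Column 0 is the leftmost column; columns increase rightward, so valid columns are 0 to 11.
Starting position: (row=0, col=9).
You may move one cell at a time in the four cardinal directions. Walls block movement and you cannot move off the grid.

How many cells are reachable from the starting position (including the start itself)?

BFS flood-fill from (row=0, col=9):
  Distance 0: (row=0, col=9)
  Distance 1: (row=0, col=8), (row=0, col=10), (row=1, col=9)
  Distance 2: (row=0, col=7), (row=0, col=11), (row=1, col=8), (row=1, col=10), (row=2, col=9)
  Distance 3: (row=0, col=6), (row=1, col=7), (row=1, col=11), (row=2, col=8), (row=2, col=10), (row=3, col=9)
  Distance 4: (row=0, col=5), (row=1, col=6), (row=2, col=7), (row=2, col=11), (row=3, col=8), (row=3, col=10), (row=4, col=9)
  Distance 5: (row=0, col=4), (row=1, col=5), (row=2, col=6), (row=3, col=7), (row=3, col=11), (row=4, col=8), (row=4, col=10), (row=5, col=9)
  Distance 6: (row=0, col=3), (row=1, col=4), (row=2, col=5), (row=3, col=6), (row=4, col=7), (row=4, col=11), (row=5, col=8), (row=5, col=10), (row=6, col=9)
  Distance 7: (row=0, col=2), (row=1, col=3), (row=2, col=4), (row=3, col=5), (row=4, col=6), (row=5, col=7), (row=5, col=11), (row=6, col=8), (row=6, col=10)
  Distance 8: (row=0, col=1), (row=1, col=2), (row=2, col=3), (row=3, col=4), (row=4, col=5), (row=5, col=6), (row=6, col=7), (row=6, col=11)
  Distance 9: (row=0, col=0), (row=1, col=1), (row=2, col=2), (row=3, col=3), (row=4, col=4), (row=5, col=5), (row=6, col=6)
  Distance 10: (row=1, col=0), (row=2, col=1), (row=3, col=2), (row=4, col=3), (row=5, col=4), (row=6, col=5)
  Distance 11: (row=2, col=0), (row=3, col=1), (row=4, col=2), (row=5, col=3), (row=6, col=4)
  Distance 12: (row=3, col=0), (row=4, col=1), (row=5, col=2), (row=6, col=3)
  Distance 13: (row=4, col=0), (row=5, col=1), (row=6, col=2)
  Distance 14: (row=5, col=0), (row=6, col=1)
  Distance 15: (row=6, col=0)
Total reachable: 84 (grid has 84 open cells total)

Answer: Reachable cells: 84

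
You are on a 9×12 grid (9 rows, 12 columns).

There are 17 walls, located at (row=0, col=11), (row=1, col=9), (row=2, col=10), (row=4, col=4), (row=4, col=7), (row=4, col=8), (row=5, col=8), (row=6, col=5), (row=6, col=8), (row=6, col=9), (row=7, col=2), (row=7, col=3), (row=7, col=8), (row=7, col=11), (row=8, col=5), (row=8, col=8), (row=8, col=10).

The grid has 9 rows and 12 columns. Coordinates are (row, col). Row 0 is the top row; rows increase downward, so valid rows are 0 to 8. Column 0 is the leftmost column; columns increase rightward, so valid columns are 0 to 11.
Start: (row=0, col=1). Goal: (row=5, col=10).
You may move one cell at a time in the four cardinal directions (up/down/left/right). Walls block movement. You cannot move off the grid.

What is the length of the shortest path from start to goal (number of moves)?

Answer: Shortest path length: 14

Derivation:
BFS from (row=0, col=1) until reaching (row=5, col=10):
  Distance 0: (row=0, col=1)
  Distance 1: (row=0, col=0), (row=0, col=2), (row=1, col=1)
  Distance 2: (row=0, col=3), (row=1, col=0), (row=1, col=2), (row=2, col=1)
  Distance 3: (row=0, col=4), (row=1, col=3), (row=2, col=0), (row=2, col=2), (row=3, col=1)
  Distance 4: (row=0, col=5), (row=1, col=4), (row=2, col=3), (row=3, col=0), (row=3, col=2), (row=4, col=1)
  Distance 5: (row=0, col=6), (row=1, col=5), (row=2, col=4), (row=3, col=3), (row=4, col=0), (row=4, col=2), (row=5, col=1)
  Distance 6: (row=0, col=7), (row=1, col=6), (row=2, col=5), (row=3, col=4), (row=4, col=3), (row=5, col=0), (row=5, col=2), (row=6, col=1)
  Distance 7: (row=0, col=8), (row=1, col=7), (row=2, col=6), (row=3, col=5), (row=5, col=3), (row=6, col=0), (row=6, col=2), (row=7, col=1)
  Distance 8: (row=0, col=9), (row=1, col=8), (row=2, col=7), (row=3, col=6), (row=4, col=5), (row=5, col=4), (row=6, col=3), (row=7, col=0), (row=8, col=1)
  Distance 9: (row=0, col=10), (row=2, col=8), (row=3, col=7), (row=4, col=6), (row=5, col=5), (row=6, col=4), (row=8, col=0), (row=8, col=2)
  Distance 10: (row=1, col=10), (row=2, col=9), (row=3, col=8), (row=5, col=6), (row=7, col=4), (row=8, col=3)
  Distance 11: (row=1, col=11), (row=3, col=9), (row=5, col=7), (row=6, col=6), (row=7, col=5), (row=8, col=4)
  Distance 12: (row=2, col=11), (row=3, col=10), (row=4, col=9), (row=6, col=7), (row=7, col=6)
  Distance 13: (row=3, col=11), (row=4, col=10), (row=5, col=9), (row=7, col=7), (row=8, col=6)
  Distance 14: (row=4, col=11), (row=5, col=10), (row=8, col=7)  <- goal reached here
One shortest path (14 moves): (row=0, col=1) -> (row=0, col=2) -> (row=0, col=3) -> (row=0, col=4) -> (row=0, col=5) -> (row=0, col=6) -> (row=0, col=7) -> (row=0, col=8) -> (row=1, col=8) -> (row=2, col=8) -> (row=2, col=9) -> (row=3, col=9) -> (row=3, col=10) -> (row=4, col=10) -> (row=5, col=10)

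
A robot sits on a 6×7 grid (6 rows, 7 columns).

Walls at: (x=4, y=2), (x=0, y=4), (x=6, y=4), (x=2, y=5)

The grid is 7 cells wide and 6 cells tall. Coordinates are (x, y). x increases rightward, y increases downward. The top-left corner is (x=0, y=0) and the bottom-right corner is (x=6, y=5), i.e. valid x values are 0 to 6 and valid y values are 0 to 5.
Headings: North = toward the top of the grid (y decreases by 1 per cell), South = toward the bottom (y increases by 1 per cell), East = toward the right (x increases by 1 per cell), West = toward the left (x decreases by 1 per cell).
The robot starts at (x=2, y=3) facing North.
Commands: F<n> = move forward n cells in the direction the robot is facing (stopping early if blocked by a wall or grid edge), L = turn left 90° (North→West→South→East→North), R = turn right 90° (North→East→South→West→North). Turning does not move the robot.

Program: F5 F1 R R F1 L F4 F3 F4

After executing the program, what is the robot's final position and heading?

Answer: Final position: (x=6, y=1), facing East

Derivation:
Start: (x=2, y=3), facing North
  F5: move forward 3/5 (blocked), now at (x=2, y=0)
  F1: move forward 0/1 (blocked), now at (x=2, y=0)
  R: turn right, now facing East
  R: turn right, now facing South
  F1: move forward 1, now at (x=2, y=1)
  L: turn left, now facing East
  F4: move forward 4, now at (x=6, y=1)
  F3: move forward 0/3 (blocked), now at (x=6, y=1)
  F4: move forward 0/4 (blocked), now at (x=6, y=1)
Final: (x=6, y=1), facing East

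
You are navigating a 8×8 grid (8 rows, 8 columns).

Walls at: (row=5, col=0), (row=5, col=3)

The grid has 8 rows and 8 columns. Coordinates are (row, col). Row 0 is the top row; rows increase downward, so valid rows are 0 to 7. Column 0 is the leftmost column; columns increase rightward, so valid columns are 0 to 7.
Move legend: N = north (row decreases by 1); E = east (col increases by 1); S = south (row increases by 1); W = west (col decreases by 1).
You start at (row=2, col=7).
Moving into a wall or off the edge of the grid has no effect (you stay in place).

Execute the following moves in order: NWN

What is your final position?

Start: (row=2, col=7)
  N (north): (row=2, col=7) -> (row=1, col=7)
  W (west): (row=1, col=7) -> (row=1, col=6)
  N (north): (row=1, col=6) -> (row=0, col=6)
Final: (row=0, col=6)

Answer: Final position: (row=0, col=6)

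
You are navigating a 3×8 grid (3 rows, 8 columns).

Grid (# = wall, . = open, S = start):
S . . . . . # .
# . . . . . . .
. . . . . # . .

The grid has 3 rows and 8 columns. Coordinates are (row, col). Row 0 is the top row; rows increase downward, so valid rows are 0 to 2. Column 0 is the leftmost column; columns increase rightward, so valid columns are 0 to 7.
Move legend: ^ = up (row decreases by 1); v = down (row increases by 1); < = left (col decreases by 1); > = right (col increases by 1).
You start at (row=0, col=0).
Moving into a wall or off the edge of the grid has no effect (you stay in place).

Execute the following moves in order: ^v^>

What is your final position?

Start: (row=0, col=0)
  ^ (up): blocked, stay at (row=0, col=0)
  v (down): blocked, stay at (row=0, col=0)
  ^ (up): blocked, stay at (row=0, col=0)
  > (right): (row=0, col=0) -> (row=0, col=1)
Final: (row=0, col=1)

Answer: Final position: (row=0, col=1)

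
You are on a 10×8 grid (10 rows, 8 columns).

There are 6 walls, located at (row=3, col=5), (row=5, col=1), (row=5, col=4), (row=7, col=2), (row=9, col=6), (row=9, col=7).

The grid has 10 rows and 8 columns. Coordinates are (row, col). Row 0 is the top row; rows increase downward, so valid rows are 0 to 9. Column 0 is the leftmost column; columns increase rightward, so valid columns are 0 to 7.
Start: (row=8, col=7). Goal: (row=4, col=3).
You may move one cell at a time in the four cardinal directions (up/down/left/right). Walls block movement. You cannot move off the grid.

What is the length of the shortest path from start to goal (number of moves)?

BFS from (row=8, col=7) until reaching (row=4, col=3):
  Distance 0: (row=8, col=7)
  Distance 1: (row=7, col=7), (row=8, col=6)
  Distance 2: (row=6, col=7), (row=7, col=6), (row=8, col=5)
  Distance 3: (row=5, col=7), (row=6, col=6), (row=7, col=5), (row=8, col=4), (row=9, col=5)
  Distance 4: (row=4, col=7), (row=5, col=6), (row=6, col=5), (row=7, col=4), (row=8, col=3), (row=9, col=4)
  Distance 5: (row=3, col=7), (row=4, col=6), (row=5, col=5), (row=6, col=4), (row=7, col=3), (row=8, col=2), (row=9, col=3)
  Distance 6: (row=2, col=7), (row=3, col=6), (row=4, col=5), (row=6, col=3), (row=8, col=1), (row=9, col=2)
  Distance 7: (row=1, col=7), (row=2, col=6), (row=4, col=4), (row=5, col=3), (row=6, col=2), (row=7, col=1), (row=8, col=0), (row=9, col=1)
  Distance 8: (row=0, col=7), (row=1, col=6), (row=2, col=5), (row=3, col=4), (row=4, col=3), (row=5, col=2), (row=6, col=1), (row=7, col=0), (row=9, col=0)  <- goal reached here
One shortest path (8 moves): (row=8, col=7) -> (row=8, col=6) -> (row=8, col=5) -> (row=8, col=4) -> (row=8, col=3) -> (row=7, col=3) -> (row=6, col=3) -> (row=5, col=3) -> (row=4, col=3)

Answer: Shortest path length: 8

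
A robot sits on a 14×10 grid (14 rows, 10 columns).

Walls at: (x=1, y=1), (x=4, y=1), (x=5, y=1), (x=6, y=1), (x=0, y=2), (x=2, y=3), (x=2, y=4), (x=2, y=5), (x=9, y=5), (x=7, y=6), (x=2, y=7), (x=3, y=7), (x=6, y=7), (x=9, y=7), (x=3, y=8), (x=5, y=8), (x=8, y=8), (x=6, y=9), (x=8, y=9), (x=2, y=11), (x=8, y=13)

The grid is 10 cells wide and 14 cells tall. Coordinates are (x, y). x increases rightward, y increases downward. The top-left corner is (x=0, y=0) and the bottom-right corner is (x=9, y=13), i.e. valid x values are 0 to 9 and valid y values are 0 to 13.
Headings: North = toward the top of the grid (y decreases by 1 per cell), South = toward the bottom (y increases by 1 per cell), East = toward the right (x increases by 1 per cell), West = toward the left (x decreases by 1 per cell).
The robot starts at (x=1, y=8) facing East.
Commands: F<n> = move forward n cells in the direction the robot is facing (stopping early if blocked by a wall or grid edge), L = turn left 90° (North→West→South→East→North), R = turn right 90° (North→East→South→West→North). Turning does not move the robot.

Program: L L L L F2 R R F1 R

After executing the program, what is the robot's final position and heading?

Start: (x=1, y=8), facing East
  L: turn left, now facing North
  L: turn left, now facing West
  L: turn left, now facing South
  L: turn left, now facing East
  F2: move forward 1/2 (blocked), now at (x=2, y=8)
  R: turn right, now facing South
  R: turn right, now facing West
  F1: move forward 1, now at (x=1, y=8)
  R: turn right, now facing North
Final: (x=1, y=8), facing North

Answer: Final position: (x=1, y=8), facing North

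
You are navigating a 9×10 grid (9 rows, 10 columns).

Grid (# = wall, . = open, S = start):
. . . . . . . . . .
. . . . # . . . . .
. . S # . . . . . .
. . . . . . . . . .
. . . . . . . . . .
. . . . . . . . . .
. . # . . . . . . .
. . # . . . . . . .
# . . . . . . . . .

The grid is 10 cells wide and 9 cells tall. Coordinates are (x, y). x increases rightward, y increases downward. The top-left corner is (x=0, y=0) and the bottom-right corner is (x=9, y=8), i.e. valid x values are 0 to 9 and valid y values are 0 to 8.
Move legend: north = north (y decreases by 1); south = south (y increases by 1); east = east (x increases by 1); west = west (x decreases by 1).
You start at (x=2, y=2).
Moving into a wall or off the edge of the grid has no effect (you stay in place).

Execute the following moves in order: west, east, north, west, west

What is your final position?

Answer: Final position: (x=0, y=1)

Derivation:
Start: (x=2, y=2)
  west (west): (x=2, y=2) -> (x=1, y=2)
  east (east): (x=1, y=2) -> (x=2, y=2)
  north (north): (x=2, y=2) -> (x=2, y=1)
  west (west): (x=2, y=1) -> (x=1, y=1)
  west (west): (x=1, y=1) -> (x=0, y=1)
Final: (x=0, y=1)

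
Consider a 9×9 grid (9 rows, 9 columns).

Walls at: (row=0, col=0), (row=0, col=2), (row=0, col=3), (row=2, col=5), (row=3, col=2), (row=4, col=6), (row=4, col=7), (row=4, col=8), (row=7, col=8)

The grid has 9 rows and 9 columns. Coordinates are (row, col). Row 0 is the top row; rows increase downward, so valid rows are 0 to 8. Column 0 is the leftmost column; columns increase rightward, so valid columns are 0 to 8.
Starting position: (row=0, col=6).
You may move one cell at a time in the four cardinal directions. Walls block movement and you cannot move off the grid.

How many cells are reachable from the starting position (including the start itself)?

Answer: Reachable cells: 72

Derivation:
BFS flood-fill from (row=0, col=6):
  Distance 0: (row=0, col=6)
  Distance 1: (row=0, col=5), (row=0, col=7), (row=1, col=6)
  Distance 2: (row=0, col=4), (row=0, col=8), (row=1, col=5), (row=1, col=7), (row=2, col=6)
  Distance 3: (row=1, col=4), (row=1, col=8), (row=2, col=7), (row=3, col=6)
  Distance 4: (row=1, col=3), (row=2, col=4), (row=2, col=8), (row=3, col=5), (row=3, col=7)
  Distance 5: (row=1, col=2), (row=2, col=3), (row=3, col=4), (row=3, col=8), (row=4, col=5)
  Distance 6: (row=1, col=1), (row=2, col=2), (row=3, col=3), (row=4, col=4), (row=5, col=5)
  Distance 7: (row=0, col=1), (row=1, col=0), (row=2, col=1), (row=4, col=3), (row=5, col=4), (row=5, col=6), (row=6, col=5)
  Distance 8: (row=2, col=0), (row=3, col=1), (row=4, col=2), (row=5, col=3), (row=5, col=7), (row=6, col=4), (row=6, col=6), (row=7, col=5)
  Distance 9: (row=3, col=0), (row=4, col=1), (row=5, col=2), (row=5, col=8), (row=6, col=3), (row=6, col=7), (row=7, col=4), (row=7, col=6), (row=8, col=5)
  Distance 10: (row=4, col=0), (row=5, col=1), (row=6, col=2), (row=6, col=8), (row=7, col=3), (row=7, col=7), (row=8, col=4), (row=8, col=6)
  Distance 11: (row=5, col=0), (row=6, col=1), (row=7, col=2), (row=8, col=3), (row=8, col=7)
  Distance 12: (row=6, col=0), (row=7, col=1), (row=8, col=2), (row=8, col=8)
  Distance 13: (row=7, col=0), (row=8, col=1)
  Distance 14: (row=8, col=0)
Total reachable: 72 (grid has 72 open cells total)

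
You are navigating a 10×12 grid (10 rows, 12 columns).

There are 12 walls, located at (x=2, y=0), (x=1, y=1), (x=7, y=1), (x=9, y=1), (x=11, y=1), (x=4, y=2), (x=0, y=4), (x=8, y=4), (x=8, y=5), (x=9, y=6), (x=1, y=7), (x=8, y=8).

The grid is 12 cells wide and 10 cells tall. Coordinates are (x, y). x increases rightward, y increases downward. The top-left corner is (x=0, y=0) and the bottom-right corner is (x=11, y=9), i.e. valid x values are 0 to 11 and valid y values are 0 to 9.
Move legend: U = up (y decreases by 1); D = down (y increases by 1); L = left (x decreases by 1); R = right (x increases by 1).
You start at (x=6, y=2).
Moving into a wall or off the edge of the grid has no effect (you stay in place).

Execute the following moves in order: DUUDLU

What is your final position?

Start: (x=6, y=2)
  D (down): (x=6, y=2) -> (x=6, y=3)
  U (up): (x=6, y=3) -> (x=6, y=2)
  U (up): (x=6, y=2) -> (x=6, y=1)
  D (down): (x=6, y=1) -> (x=6, y=2)
  L (left): (x=6, y=2) -> (x=5, y=2)
  U (up): (x=5, y=2) -> (x=5, y=1)
Final: (x=5, y=1)

Answer: Final position: (x=5, y=1)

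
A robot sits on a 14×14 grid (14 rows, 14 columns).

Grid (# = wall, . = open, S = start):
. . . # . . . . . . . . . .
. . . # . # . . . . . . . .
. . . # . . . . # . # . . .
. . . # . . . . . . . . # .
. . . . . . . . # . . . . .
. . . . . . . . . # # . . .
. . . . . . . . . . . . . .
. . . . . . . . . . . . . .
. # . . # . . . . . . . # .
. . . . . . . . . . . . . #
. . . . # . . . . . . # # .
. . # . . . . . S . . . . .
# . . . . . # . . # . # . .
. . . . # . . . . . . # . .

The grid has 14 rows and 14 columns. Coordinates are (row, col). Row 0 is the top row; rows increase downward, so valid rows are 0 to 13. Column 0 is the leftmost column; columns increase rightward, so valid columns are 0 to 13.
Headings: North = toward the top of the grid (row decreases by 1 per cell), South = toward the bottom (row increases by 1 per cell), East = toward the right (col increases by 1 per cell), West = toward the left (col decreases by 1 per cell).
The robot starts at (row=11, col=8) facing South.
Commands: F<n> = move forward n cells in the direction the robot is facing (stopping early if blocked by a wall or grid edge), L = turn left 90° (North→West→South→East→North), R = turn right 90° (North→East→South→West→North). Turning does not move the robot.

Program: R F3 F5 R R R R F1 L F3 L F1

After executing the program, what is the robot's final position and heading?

Start: (row=11, col=8), facing South
  R: turn right, now facing West
  F3: move forward 3, now at (row=11, col=5)
  F5: move forward 2/5 (blocked), now at (row=11, col=3)
  R: turn right, now facing North
  R: turn right, now facing East
  R: turn right, now facing South
  R: turn right, now facing West
  F1: move forward 0/1 (blocked), now at (row=11, col=3)
  L: turn left, now facing South
  F3: move forward 2/3 (blocked), now at (row=13, col=3)
  L: turn left, now facing East
  F1: move forward 0/1 (blocked), now at (row=13, col=3)
Final: (row=13, col=3), facing East

Answer: Final position: (row=13, col=3), facing East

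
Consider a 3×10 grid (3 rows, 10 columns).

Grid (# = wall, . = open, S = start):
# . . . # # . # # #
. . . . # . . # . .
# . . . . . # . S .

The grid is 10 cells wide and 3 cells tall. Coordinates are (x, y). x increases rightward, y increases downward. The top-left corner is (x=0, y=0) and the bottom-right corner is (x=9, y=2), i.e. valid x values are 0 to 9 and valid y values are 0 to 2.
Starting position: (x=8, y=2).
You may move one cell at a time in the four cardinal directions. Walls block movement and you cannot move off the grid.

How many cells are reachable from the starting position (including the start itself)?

Answer: Reachable cells: 5

Derivation:
BFS flood-fill from (x=8, y=2):
  Distance 0: (x=8, y=2)
  Distance 1: (x=8, y=1), (x=7, y=2), (x=9, y=2)
  Distance 2: (x=9, y=1)
Total reachable: 5 (grid has 20 open cells total)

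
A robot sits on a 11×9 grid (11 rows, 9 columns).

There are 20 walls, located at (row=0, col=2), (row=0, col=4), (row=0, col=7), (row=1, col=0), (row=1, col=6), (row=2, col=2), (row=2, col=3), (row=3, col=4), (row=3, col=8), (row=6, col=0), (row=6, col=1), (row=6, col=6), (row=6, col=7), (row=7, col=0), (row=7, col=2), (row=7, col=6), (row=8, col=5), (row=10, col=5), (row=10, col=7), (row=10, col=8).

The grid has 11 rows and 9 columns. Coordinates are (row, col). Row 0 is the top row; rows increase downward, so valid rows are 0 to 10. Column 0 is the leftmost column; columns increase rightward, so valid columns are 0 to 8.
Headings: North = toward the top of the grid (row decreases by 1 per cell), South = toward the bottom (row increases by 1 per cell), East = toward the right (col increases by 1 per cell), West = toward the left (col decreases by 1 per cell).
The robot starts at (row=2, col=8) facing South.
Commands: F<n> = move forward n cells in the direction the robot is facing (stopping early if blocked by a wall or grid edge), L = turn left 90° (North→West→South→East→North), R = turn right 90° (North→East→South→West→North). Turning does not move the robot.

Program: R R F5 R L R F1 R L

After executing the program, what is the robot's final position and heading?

Start: (row=2, col=8), facing South
  R: turn right, now facing West
  R: turn right, now facing North
  F5: move forward 2/5 (blocked), now at (row=0, col=8)
  R: turn right, now facing East
  L: turn left, now facing North
  R: turn right, now facing East
  F1: move forward 0/1 (blocked), now at (row=0, col=8)
  R: turn right, now facing South
  L: turn left, now facing East
Final: (row=0, col=8), facing East

Answer: Final position: (row=0, col=8), facing East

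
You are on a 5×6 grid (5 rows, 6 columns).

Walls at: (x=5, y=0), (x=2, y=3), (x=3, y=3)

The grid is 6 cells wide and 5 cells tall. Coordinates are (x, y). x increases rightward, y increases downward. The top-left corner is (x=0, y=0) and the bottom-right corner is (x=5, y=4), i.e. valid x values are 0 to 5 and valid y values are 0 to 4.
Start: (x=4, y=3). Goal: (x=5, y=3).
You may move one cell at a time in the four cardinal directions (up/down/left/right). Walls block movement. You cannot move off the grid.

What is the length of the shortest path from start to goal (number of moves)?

Answer: Shortest path length: 1

Derivation:
BFS from (x=4, y=3) until reaching (x=5, y=3):
  Distance 0: (x=4, y=3)
  Distance 1: (x=4, y=2), (x=5, y=3), (x=4, y=4)  <- goal reached here
One shortest path (1 moves): (x=4, y=3) -> (x=5, y=3)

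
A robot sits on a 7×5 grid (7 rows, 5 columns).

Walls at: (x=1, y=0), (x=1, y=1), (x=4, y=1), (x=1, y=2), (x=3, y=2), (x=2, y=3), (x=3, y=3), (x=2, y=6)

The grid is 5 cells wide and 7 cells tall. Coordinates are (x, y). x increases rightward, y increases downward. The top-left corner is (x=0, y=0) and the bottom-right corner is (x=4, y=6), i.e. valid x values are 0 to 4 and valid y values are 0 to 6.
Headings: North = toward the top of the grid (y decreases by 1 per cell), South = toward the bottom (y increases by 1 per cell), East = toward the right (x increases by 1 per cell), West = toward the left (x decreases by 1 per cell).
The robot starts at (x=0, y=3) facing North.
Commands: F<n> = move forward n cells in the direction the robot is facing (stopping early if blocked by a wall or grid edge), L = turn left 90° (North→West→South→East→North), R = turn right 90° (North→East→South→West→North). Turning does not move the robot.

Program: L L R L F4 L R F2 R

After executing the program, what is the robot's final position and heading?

Start: (x=0, y=3), facing North
  L: turn left, now facing West
  L: turn left, now facing South
  R: turn right, now facing West
  L: turn left, now facing South
  F4: move forward 3/4 (blocked), now at (x=0, y=6)
  L: turn left, now facing East
  R: turn right, now facing South
  F2: move forward 0/2 (blocked), now at (x=0, y=6)
  R: turn right, now facing West
Final: (x=0, y=6), facing West

Answer: Final position: (x=0, y=6), facing West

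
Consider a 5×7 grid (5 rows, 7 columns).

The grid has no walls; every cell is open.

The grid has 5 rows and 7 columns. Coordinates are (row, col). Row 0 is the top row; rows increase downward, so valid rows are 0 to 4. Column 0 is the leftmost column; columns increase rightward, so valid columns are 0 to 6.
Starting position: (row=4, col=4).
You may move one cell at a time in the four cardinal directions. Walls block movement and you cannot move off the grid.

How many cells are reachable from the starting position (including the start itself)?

Answer: Reachable cells: 35

Derivation:
BFS flood-fill from (row=4, col=4):
  Distance 0: (row=4, col=4)
  Distance 1: (row=3, col=4), (row=4, col=3), (row=4, col=5)
  Distance 2: (row=2, col=4), (row=3, col=3), (row=3, col=5), (row=4, col=2), (row=4, col=6)
  Distance 3: (row=1, col=4), (row=2, col=3), (row=2, col=5), (row=3, col=2), (row=3, col=6), (row=4, col=1)
  Distance 4: (row=0, col=4), (row=1, col=3), (row=1, col=5), (row=2, col=2), (row=2, col=6), (row=3, col=1), (row=4, col=0)
  Distance 5: (row=0, col=3), (row=0, col=5), (row=1, col=2), (row=1, col=6), (row=2, col=1), (row=3, col=0)
  Distance 6: (row=0, col=2), (row=0, col=6), (row=1, col=1), (row=2, col=0)
  Distance 7: (row=0, col=1), (row=1, col=0)
  Distance 8: (row=0, col=0)
Total reachable: 35 (grid has 35 open cells total)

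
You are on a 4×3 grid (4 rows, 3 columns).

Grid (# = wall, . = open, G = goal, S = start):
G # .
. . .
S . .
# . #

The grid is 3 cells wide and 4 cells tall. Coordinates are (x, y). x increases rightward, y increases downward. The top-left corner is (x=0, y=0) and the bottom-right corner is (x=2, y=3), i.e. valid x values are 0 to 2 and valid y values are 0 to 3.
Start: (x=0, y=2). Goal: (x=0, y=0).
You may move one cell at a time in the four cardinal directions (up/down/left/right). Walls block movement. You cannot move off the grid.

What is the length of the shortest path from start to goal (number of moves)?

BFS from (x=0, y=2) until reaching (x=0, y=0):
  Distance 0: (x=0, y=2)
  Distance 1: (x=0, y=1), (x=1, y=2)
  Distance 2: (x=0, y=0), (x=1, y=1), (x=2, y=2), (x=1, y=3)  <- goal reached here
One shortest path (2 moves): (x=0, y=2) -> (x=0, y=1) -> (x=0, y=0)

Answer: Shortest path length: 2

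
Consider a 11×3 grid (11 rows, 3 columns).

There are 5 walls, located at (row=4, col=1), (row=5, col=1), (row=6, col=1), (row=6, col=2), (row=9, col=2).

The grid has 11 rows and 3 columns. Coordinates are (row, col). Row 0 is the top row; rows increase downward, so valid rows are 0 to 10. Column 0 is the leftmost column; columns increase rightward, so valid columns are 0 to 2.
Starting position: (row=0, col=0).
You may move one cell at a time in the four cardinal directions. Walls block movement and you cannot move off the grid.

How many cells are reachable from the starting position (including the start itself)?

Answer: Reachable cells: 28

Derivation:
BFS flood-fill from (row=0, col=0):
  Distance 0: (row=0, col=0)
  Distance 1: (row=0, col=1), (row=1, col=0)
  Distance 2: (row=0, col=2), (row=1, col=1), (row=2, col=0)
  Distance 3: (row=1, col=2), (row=2, col=1), (row=3, col=0)
  Distance 4: (row=2, col=2), (row=3, col=1), (row=4, col=0)
  Distance 5: (row=3, col=2), (row=5, col=0)
  Distance 6: (row=4, col=2), (row=6, col=0)
  Distance 7: (row=5, col=2), (row=7, col=0)
  Distance 8: (row=7, col=1), (row=8, col=0)
  Distance 9: (row=7, col=2), (row=8, col=1), (row=9, col=0)
  Distance 10: (row=8, col=2), (row=9, col=1), (row=10, col=0)
  Distance 11: (row=10, col=1)
  Distance 12: (row=10, col=2)
Total reachable: 28 (grid has 28 open cells total)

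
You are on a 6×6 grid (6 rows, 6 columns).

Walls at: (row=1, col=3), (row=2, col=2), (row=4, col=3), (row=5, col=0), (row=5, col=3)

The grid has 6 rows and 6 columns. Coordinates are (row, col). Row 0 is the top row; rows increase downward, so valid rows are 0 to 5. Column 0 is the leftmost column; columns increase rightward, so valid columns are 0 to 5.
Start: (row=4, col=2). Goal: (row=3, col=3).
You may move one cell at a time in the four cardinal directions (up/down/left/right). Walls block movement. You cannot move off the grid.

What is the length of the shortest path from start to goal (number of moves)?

BFS from (row=4, col=2) until reaching (row=3, col=3):
  Distance 0: (row=4, col=2)
  Distance 1: (row=3, col=2), (row=4, col=1), (row=5, col=2)
  Distance 2: (row=3, col=1), (row=3, col=3), (row=4, col=0), (row=5, col=1)  <- goal reached here
One shortest path (2 moves): (row=4, col=2) -> (row=3, col=2) -> (row=3, col=3)

Answer: Shortest path length: 2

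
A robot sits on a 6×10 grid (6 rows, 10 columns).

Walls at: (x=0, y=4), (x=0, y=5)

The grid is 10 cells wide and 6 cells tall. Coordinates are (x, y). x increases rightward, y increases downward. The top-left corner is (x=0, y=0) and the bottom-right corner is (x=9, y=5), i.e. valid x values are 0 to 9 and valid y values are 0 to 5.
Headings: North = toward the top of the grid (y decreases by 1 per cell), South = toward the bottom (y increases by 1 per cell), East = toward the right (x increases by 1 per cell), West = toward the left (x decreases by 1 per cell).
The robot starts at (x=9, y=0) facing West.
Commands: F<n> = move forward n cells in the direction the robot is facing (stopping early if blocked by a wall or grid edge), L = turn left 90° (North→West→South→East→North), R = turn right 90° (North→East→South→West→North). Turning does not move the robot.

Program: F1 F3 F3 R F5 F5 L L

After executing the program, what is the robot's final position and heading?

Answer: Final position: (x=2, y=0), facing South

Derivation:
Start: (x=9, y=0), facing West
  F1: move forward 1, now at (x=8, y=0)
  F3: move forward 3, now at (x=5, y=0)
  F3: move forward 3, now at (x=2, y=0)
  R: turn right, now facing North
  F5: move forward 0/5 (blocked), now at (x=2, y=0)
  F5: move forward 0/5 (blocked), now at (x=2, y=0)
  L: turn left, now facing West
  L: turn left, now facing South
Final: (x=2, y=0), facing South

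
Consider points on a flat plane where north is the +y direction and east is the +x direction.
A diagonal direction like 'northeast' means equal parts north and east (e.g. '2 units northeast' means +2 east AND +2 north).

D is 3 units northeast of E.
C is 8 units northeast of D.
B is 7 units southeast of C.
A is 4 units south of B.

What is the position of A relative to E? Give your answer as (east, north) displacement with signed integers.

Place E at the origin (east=0, north=0).
  D is 3 units northeast of E: delta (east=+3, north=+3); D at (east=3, north=3).
  C is 8 units northeast of D: delta (east=+8, north=+8); C at (east=11, north=11).
  B is 7 units southeast of C: delta (east=+7, north=-7); B at (east=18, north=4).
  A is 4 units south of B: delta (east=+0, north=-4); A at (east=18, north=0).
Therefore A relative to E: (east=18, north=0).

Answer: A is at (east=18, north=0) relative to E.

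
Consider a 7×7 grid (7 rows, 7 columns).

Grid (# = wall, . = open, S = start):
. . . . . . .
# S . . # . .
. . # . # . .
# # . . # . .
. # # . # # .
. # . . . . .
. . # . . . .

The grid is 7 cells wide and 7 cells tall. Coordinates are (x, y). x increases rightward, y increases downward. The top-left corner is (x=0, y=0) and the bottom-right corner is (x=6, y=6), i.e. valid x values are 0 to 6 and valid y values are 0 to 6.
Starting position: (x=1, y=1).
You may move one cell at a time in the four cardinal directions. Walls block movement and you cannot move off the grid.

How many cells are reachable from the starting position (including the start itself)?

Answer: Reachable cells: 32

Derivation:
BFS flood-fill from (x=1, y=1):
  Distance 0: (x=1, y=1)
  Distance 1: (x=1, y=0), (x=2, y=1), (x=1, y=2)
  Distance 2: (x=0, y=0), (x=2, y=0), (x=3, y=1), (x=0, y=2)
  Distance 3: (x=3, y=0), (x=3, y=2)
  Distance 4: (x=4, y=0), (x=3, y=3)
  Distance 5: (x=5, y=0), (x=2, y=3), (x=3, y=4)
  Distance 6: (x=6, y=0), (x=5, y=1), (x=3, y=5)
  Distance 7: (x=6, y=1), (x=5, y=2), (x=2, y=5), (x=4, y=5), (x=3, y=6)
  Distance 8: (x=6, y=2), (x=5, y=3), (x=5, y=5), (x=4, y=6)
  Distance 9: (x=6, y=3), (x=6, y=5), (x=5, y=6)
  Distance 10: (x=6, y=4), (x=6, y=6)
Total reachable: 32 (grid has 36 open cells total)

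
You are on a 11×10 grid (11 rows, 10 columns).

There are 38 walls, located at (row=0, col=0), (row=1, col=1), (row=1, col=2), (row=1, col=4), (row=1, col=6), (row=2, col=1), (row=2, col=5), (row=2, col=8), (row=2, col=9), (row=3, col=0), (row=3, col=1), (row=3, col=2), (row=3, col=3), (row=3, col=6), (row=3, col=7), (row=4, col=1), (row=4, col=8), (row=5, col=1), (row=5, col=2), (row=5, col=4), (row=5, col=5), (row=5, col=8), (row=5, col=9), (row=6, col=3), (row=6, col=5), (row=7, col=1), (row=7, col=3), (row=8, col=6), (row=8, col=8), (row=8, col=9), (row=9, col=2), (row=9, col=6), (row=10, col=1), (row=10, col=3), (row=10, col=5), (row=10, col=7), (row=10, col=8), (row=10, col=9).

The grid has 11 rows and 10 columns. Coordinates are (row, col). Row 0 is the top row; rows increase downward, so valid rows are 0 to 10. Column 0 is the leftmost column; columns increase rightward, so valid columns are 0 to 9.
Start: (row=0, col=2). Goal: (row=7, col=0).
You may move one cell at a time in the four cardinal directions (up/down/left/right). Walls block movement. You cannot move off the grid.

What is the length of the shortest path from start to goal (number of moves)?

BFS from (row=0, col=2) until reaching (row=7, col=0):
  Distance 0: (row=0, col=2)
  Distance 1: (row=0, col=1), (row=0, col=3)
  Distance 2: (row=0, col=4), (row=1, col=3)
  Distance 3: (row=0, col=5), (row=2, col=3)
  Distance 4: (row=0, col=6), (row=1, col=5), (row=2, col=2), (row=2, col=4)
  Distance 5: (row=0, col=7), (row=3, col=4)
  Distance 6: (row=0, col=8), (row=1, col=7), (row=3, col=5), (row=4, col=4)
  Distance 7: (row=0, col=9), (row=1, col=8), (row=2, col=7), (row=4, col=3), (row=4, col=5)
  Distance 8: (row=1, col=9), (row=2, col=6), (row=4, col=2), (row=4, col=6), (row=5, col=3)
  Distance 9: (row=4, col=7), (row=5, col=6)
  Distance 10: (row=5, col=7), (row=6, col=6)
  Distance 11: (row=6, col=7), (row=7, col=6)
  Distance 12: (row=6, col=8), (row=7, col=5), (row=7, col=7)
  Distance 13: (row=6, col=9), (row=7, col=4), (row=7, col=8), (row=8, col=5), (row=8, col=7)
  Distance 14: (row=6, col=4), (row=7, col=9), (row=8, col=4), (row=9, col=5), (row=9, col=7)
  Distance 15: (row=8, col=3), (row=9, col=4), (row=9, col=8)
  Distance 16: (row=8, col=2), (row=9, col=3), (row=9, col=9), (row=10, col=4)
  Distance 17: (row=7, col=2), (row=8, col=1)
  Distance 18: (row=6, col=2), (row=8, col=0), (row=9, col=1)
  Distance 19: (row=6, col=1), (row=7, col=0), (row=9, col=0)  <- goal reached here
One shortest path (19 moves): (row=0, col=2) -> (row=0, col=3) -> (row=1, col=3) -> (row=2, col=3) -> (row=2, col=4) -> (row=3, col=4) -> (row=3, col=5) -> (row=4, col=5) -> (row=4, col=6) -> (row=5, col=6) -> (row=6, col=6) -> (row=7, col=6) -> (row=7, col=5) -> (row=7, col=4) -> (row=8, col=4) -> (row=8, col=3) -> (row=8, col=2) -> (row=8, col=1) -> (row=8, col=0) -> (row=7, col=0)

Answer: Shortest path length: 19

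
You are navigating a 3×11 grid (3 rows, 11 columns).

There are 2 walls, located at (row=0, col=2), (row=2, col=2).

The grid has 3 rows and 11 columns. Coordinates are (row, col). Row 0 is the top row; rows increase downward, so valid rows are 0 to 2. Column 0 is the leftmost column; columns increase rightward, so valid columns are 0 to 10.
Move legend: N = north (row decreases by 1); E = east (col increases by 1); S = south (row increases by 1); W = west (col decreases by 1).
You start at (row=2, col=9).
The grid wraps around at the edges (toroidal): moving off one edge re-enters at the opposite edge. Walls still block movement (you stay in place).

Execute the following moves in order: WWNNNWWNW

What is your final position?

Start: (row=2, col=9)
  W (west): (row=2, col=9) -> (row=2, col=8)
  W (west): (row=2, col=8) -> (row=2, col=7)
  N (north): (row=2, col=7) -> (row=1, col=7)
  N (north): (row=1, col=7) -> (row=0, col=7)
  N (north): (row=0, col=7) -> (row=2, col=7)
  W (west): (row=2, col=7) -> (row=2, col=6)
  W (west): (row=2, col=6) -> (row=2, col=5)
  N (north): (row=2, col=5) -> (row=1, col=5)
  W (west): (row=1, col=5) -> (row=1, col=4)
Final: (row=1, col=4)

Answer: Final position: (row=1, col=4)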